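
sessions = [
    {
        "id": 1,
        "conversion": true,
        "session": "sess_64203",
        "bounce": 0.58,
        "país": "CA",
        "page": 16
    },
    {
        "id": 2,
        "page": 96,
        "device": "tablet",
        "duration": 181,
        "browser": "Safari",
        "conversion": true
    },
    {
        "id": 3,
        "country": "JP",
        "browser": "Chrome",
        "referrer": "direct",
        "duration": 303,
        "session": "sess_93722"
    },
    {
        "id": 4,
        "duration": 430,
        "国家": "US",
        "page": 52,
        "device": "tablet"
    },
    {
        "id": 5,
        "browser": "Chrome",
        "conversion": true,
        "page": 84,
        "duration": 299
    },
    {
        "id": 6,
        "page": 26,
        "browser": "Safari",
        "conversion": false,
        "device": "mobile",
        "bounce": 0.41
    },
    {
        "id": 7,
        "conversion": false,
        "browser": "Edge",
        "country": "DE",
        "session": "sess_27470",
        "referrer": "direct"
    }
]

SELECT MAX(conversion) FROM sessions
True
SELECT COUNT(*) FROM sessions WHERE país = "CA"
1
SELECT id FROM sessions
[1, 2, 3, 4, 5, 6, 7]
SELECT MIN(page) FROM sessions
16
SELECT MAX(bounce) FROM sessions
0.58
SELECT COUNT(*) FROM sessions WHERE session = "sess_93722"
1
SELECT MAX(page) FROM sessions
96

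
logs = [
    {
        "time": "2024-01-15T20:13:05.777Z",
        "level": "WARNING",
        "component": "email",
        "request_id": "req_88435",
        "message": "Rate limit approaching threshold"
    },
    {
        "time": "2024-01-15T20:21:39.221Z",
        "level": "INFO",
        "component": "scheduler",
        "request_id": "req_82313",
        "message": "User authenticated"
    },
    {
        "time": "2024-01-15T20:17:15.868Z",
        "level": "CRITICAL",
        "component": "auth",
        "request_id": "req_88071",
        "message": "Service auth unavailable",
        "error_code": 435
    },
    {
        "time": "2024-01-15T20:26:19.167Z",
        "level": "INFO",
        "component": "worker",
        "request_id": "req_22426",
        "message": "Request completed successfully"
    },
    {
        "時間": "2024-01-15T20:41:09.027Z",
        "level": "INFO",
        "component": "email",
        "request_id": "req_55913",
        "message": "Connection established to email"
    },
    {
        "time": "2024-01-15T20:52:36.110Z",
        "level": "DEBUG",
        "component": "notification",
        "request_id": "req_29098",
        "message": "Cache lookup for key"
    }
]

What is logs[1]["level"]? "INFO"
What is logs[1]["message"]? "User authenticated"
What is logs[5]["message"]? "Cache lookup for key"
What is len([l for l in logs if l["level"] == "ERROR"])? 0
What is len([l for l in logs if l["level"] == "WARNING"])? 1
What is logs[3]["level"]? "INFO"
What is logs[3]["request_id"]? "req_22426"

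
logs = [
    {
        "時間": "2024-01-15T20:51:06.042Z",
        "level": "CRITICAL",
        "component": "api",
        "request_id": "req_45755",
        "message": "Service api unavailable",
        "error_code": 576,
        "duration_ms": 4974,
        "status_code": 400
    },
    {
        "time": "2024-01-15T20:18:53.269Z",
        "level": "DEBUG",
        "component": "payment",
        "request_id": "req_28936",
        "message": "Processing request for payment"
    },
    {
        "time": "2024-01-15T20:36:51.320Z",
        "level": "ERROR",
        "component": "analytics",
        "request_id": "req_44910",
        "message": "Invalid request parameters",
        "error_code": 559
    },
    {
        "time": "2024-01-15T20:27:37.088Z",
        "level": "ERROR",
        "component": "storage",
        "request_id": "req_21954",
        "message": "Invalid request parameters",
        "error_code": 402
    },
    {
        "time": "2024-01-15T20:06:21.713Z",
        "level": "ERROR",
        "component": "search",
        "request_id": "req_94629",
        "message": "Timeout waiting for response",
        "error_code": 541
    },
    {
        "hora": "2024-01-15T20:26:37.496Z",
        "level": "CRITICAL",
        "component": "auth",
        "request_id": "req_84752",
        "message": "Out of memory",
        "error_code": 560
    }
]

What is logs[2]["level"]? "ERROR"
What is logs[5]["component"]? "auth"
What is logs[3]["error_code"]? 402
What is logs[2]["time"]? "2024-01-15T20:36:51.320Z"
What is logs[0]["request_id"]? "req_45755"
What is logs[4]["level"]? "ERROR"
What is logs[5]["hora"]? "2024-01-15T20:26:37.496Z"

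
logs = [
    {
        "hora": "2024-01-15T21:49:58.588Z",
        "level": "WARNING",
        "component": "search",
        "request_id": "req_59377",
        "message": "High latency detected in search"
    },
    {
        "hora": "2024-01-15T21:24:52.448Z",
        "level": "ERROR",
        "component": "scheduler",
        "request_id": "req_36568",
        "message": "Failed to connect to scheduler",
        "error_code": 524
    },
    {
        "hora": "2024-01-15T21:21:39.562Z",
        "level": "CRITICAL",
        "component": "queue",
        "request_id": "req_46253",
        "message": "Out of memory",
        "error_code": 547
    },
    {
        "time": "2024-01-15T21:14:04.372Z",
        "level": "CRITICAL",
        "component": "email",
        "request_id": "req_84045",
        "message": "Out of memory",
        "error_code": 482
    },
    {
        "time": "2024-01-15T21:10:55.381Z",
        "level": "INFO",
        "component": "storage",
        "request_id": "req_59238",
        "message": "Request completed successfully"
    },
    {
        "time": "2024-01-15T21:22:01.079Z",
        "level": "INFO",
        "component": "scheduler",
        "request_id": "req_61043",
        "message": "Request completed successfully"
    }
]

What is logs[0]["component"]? "search"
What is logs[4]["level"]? "INFO"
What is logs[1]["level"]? "ERROR"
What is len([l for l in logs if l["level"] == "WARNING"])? 1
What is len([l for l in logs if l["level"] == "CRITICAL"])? 2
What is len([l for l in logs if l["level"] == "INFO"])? 2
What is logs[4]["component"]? "storage"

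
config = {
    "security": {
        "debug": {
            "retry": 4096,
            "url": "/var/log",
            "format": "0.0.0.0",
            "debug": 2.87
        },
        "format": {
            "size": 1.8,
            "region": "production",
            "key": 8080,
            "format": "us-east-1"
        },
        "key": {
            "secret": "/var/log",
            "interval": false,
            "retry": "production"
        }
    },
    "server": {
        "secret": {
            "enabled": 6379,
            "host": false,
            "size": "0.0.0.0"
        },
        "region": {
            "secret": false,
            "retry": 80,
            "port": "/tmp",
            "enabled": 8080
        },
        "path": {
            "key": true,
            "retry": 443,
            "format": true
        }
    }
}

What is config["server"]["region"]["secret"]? False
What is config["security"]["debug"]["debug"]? 2.87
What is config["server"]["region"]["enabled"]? 8080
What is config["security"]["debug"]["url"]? "/var/log"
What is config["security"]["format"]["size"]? 1.8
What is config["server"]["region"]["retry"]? 80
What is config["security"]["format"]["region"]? "production"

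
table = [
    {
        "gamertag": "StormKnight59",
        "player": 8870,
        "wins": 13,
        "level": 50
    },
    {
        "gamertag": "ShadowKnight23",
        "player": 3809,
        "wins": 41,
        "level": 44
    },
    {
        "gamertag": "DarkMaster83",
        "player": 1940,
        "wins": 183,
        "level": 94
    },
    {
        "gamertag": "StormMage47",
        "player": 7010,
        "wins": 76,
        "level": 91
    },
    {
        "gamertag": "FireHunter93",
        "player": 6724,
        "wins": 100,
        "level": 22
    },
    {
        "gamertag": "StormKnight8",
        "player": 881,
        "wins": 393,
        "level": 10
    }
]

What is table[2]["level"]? 94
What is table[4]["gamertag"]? "FireHunter93"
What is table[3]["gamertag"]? "StormMage47"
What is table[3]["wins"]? 76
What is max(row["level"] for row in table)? 94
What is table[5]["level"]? 10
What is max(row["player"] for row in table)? 8870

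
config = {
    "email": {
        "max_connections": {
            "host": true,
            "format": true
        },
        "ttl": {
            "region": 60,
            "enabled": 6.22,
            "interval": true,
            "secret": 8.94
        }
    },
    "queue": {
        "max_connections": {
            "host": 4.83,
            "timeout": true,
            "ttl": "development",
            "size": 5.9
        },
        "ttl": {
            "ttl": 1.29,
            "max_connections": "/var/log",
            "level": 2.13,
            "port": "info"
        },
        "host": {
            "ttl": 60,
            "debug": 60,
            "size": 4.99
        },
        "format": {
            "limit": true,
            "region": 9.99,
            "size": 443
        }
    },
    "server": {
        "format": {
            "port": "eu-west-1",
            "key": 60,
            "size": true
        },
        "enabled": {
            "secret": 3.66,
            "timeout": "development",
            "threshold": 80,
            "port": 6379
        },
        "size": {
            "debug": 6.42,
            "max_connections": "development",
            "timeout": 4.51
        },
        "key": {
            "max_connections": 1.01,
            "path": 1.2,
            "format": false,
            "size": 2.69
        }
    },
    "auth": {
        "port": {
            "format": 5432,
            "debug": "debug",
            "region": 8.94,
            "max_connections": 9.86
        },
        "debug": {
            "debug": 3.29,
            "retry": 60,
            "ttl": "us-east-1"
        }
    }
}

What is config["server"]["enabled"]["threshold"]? 80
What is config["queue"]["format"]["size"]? 443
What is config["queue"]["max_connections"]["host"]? 4.83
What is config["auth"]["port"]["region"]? 8.94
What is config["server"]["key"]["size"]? 2.69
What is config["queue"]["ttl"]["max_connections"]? "/var/log"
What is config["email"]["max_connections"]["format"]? True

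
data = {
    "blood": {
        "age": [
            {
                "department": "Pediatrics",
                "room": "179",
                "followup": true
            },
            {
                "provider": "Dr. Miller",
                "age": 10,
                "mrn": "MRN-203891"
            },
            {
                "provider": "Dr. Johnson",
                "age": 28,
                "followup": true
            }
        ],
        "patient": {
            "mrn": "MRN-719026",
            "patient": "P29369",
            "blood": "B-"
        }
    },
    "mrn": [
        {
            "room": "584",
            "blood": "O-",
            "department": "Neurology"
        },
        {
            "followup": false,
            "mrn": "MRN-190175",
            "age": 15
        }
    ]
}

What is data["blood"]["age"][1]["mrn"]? "MRN-203891"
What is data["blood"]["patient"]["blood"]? "B-"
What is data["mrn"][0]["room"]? "584"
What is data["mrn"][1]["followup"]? False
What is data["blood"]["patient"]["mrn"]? "MRN-719026"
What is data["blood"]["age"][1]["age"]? 10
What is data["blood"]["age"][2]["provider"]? "Dr. Johnson"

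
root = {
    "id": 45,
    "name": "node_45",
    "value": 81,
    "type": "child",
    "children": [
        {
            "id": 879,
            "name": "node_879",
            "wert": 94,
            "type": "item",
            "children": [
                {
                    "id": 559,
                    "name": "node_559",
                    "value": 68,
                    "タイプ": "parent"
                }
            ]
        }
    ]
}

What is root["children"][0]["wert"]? 94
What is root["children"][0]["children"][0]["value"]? 68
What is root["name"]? "node_45"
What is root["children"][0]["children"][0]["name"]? "node_559"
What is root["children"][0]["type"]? "item"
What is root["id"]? 45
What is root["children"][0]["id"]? 879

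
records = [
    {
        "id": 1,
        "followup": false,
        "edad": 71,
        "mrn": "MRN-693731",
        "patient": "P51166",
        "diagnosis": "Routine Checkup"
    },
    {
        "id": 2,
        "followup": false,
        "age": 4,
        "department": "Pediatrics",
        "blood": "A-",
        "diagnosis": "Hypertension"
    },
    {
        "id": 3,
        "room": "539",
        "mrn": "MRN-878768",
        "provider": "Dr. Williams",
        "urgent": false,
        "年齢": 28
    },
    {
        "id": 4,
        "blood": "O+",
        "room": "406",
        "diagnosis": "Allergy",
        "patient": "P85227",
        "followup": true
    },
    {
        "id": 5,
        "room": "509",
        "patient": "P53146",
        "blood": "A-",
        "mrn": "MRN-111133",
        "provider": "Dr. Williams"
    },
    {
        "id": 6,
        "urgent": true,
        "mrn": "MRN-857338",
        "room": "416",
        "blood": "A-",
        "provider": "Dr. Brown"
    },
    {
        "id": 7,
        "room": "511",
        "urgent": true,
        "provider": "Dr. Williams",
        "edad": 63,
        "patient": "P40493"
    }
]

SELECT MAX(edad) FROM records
71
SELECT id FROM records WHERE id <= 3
[1, 2, 3]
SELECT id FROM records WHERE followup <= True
[1, 2, 4]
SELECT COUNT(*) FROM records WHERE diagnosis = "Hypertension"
1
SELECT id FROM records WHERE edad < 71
[7]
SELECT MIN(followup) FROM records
False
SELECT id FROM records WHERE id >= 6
[6, 7]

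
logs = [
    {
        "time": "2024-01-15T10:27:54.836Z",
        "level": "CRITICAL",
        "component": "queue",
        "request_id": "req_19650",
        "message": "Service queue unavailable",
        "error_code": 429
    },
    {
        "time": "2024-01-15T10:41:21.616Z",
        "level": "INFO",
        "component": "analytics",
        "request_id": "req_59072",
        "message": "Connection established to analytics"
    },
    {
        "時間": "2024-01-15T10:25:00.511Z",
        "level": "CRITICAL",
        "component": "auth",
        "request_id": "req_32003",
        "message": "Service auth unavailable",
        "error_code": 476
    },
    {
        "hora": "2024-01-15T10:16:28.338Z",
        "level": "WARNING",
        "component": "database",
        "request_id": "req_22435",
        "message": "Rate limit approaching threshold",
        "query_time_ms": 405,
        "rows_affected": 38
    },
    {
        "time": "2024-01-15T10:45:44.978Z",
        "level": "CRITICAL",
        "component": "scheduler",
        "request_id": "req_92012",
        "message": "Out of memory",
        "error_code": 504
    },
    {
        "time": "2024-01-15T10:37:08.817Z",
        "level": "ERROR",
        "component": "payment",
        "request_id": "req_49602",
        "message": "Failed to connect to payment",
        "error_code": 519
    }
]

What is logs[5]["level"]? "ERROR"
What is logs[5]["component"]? "payment"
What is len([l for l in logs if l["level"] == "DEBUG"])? 0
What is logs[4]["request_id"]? "req_92012"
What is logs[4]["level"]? "CRITICAL"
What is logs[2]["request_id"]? "req_32003"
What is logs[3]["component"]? "database"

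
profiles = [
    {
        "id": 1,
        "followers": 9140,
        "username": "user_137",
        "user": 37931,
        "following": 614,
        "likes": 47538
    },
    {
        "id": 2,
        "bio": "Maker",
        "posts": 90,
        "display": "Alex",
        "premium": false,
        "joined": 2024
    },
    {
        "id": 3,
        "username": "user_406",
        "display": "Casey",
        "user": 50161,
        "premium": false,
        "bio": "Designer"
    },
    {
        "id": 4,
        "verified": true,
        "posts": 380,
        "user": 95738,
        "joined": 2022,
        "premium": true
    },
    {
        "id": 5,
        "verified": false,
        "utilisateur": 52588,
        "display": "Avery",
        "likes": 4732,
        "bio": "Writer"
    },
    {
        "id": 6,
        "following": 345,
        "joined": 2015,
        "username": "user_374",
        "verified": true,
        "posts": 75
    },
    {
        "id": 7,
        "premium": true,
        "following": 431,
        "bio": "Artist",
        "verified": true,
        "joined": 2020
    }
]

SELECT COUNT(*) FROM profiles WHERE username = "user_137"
1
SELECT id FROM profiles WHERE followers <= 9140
[1]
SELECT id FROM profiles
[1, 2, 3, 4, 5, 6, 7]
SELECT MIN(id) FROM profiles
1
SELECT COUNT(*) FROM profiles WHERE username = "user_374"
1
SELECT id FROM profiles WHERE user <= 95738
[1, 3, 4]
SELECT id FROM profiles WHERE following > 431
[1]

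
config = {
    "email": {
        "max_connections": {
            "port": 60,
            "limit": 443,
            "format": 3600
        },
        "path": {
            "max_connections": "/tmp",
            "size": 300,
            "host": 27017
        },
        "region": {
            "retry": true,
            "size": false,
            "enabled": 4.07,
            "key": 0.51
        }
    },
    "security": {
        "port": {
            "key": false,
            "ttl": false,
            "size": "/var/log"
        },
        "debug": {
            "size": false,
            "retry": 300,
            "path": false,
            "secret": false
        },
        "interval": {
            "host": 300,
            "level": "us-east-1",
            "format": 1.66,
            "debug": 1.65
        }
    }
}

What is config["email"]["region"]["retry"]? True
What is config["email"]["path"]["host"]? 27017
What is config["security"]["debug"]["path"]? False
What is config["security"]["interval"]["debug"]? 1.65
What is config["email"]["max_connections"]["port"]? 60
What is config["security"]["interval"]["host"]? 300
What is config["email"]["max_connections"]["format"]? 3600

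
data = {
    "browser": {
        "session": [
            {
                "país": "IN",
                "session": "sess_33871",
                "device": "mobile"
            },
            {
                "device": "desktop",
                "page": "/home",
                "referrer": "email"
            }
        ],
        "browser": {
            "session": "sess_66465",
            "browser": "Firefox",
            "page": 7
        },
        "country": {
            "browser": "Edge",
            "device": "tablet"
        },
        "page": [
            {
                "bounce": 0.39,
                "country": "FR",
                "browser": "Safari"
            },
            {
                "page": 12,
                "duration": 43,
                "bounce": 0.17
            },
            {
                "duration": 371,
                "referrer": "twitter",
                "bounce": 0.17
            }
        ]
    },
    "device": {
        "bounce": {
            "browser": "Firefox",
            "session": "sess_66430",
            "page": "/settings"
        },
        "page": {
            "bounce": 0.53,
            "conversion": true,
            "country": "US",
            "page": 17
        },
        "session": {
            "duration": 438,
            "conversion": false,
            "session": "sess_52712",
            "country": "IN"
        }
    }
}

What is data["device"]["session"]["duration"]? 438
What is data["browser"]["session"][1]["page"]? "/home"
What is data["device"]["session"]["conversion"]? False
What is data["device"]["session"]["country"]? "IN"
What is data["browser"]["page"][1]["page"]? 12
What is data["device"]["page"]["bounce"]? 0.53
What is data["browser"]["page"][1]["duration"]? 43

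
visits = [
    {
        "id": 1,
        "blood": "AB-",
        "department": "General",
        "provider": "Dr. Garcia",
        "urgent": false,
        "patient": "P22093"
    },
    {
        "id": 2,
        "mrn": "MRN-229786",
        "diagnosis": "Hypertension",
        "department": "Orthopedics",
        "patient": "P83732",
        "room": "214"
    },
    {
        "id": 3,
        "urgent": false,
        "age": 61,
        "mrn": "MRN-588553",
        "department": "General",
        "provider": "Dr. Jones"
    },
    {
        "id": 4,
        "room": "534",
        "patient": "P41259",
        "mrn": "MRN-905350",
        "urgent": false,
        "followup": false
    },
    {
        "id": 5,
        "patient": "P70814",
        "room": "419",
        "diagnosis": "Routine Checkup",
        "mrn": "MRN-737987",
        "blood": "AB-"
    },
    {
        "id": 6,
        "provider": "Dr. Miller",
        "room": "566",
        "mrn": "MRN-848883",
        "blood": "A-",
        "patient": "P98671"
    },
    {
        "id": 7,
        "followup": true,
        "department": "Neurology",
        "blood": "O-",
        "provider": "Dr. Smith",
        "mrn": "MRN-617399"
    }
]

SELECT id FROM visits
[1, 2, 3, 4, 5, 6, 7]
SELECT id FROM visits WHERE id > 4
[5, 6, 7]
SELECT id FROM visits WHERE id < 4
[1, 2, 3]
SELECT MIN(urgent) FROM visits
False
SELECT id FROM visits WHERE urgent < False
[]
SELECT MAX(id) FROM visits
7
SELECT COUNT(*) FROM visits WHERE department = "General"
2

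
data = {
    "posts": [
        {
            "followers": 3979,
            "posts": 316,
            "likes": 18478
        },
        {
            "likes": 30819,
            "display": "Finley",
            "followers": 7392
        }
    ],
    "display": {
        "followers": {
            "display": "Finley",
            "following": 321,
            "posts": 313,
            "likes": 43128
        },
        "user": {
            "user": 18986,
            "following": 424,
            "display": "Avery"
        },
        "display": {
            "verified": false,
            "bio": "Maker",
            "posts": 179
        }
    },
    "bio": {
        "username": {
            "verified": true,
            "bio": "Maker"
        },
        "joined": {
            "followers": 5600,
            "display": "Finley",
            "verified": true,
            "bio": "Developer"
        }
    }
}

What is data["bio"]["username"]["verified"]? True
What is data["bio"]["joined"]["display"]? "Finley"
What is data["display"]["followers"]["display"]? "Finley"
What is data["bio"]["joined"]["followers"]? 5600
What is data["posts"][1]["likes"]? 30819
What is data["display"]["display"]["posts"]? 179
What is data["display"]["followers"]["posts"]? 313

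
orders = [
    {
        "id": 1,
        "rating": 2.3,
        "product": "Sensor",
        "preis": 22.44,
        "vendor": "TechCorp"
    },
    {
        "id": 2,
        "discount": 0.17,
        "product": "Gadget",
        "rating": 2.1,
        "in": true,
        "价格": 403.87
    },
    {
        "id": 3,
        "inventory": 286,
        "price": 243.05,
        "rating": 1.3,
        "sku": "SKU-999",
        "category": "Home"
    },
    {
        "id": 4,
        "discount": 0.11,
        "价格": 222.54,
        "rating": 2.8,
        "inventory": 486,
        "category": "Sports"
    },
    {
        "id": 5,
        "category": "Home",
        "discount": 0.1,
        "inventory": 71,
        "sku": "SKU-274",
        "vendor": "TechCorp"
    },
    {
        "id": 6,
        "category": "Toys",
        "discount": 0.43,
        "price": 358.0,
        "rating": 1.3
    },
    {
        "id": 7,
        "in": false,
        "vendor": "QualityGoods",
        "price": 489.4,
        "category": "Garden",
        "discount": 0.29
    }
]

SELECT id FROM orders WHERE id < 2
[1]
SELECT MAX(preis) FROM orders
22.44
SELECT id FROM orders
[1, 2, 3, 4, 5, 6, 7]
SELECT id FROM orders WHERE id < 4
[1, 2, 3]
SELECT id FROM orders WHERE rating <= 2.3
[1, 2, 3, 6]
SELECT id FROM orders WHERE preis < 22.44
[]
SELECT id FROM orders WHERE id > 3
[4, 5, 6, 7]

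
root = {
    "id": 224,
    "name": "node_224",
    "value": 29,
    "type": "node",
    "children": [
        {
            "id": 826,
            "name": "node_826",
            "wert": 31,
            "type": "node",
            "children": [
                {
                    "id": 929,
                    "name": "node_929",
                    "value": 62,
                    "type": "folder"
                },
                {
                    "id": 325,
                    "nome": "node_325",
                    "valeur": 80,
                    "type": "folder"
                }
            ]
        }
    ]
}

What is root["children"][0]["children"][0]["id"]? 929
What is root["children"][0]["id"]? 826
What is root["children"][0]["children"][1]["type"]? "folder"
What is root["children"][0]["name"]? "node_826"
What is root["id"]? 224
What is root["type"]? "node"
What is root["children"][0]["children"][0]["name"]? "node_929"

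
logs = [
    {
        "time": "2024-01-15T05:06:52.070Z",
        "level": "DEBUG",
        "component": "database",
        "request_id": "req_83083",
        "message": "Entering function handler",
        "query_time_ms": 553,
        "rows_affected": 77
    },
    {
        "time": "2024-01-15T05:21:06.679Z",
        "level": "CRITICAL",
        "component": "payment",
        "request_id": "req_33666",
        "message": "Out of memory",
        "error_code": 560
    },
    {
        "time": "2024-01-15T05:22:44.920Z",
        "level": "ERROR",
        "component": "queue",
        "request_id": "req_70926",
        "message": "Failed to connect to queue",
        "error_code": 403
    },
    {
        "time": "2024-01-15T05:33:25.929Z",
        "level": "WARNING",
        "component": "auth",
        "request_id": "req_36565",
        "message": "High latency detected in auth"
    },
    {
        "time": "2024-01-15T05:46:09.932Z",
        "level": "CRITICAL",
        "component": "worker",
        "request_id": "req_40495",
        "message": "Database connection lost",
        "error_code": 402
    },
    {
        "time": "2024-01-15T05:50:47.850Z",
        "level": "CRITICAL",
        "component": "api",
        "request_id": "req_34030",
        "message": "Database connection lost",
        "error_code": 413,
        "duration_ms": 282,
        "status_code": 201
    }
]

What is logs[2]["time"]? "2024-01-15T05:22:44.920Z"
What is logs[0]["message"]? "Entering function handler"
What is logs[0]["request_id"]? "req_83083"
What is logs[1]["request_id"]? "req_33666"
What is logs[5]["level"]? "CRITICAL"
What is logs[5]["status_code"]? 201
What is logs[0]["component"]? "database"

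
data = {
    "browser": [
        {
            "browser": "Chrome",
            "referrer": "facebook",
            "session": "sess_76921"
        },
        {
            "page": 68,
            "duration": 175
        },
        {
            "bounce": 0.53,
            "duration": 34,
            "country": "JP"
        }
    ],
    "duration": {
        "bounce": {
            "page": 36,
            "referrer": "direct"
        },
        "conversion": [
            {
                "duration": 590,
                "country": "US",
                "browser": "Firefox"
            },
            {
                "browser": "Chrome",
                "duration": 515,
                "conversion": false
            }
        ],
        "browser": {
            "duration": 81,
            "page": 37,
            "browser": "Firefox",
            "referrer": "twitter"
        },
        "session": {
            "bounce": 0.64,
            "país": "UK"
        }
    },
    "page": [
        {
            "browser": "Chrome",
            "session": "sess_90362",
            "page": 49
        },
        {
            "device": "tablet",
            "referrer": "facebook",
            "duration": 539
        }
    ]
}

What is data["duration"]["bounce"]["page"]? 36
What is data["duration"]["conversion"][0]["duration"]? 590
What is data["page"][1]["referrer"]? "facebook"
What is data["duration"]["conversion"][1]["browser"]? "Chrome"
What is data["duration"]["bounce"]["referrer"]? "direct"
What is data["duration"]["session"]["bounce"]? 0.64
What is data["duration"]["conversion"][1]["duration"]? 515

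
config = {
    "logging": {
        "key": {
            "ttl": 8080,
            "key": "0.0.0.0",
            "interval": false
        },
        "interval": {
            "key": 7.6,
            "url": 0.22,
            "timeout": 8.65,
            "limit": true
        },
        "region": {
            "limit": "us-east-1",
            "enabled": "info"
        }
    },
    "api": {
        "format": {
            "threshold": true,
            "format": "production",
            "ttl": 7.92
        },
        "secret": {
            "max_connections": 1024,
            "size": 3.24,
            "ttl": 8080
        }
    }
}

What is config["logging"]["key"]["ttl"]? 8080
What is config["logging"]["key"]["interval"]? False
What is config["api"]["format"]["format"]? "production"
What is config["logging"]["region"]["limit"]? "us-east-1"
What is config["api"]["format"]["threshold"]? True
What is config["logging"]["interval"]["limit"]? True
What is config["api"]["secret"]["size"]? 3.24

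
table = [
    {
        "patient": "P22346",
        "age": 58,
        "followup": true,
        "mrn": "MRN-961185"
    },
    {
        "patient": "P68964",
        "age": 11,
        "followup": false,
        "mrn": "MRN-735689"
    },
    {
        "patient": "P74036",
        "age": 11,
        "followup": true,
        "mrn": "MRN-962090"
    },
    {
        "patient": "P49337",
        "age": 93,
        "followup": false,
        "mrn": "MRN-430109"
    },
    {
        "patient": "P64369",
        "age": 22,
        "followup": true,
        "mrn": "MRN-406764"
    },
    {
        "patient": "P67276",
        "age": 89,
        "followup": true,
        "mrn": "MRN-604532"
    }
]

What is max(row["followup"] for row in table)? True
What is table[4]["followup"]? True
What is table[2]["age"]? 11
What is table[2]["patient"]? "P74036"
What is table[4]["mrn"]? "MRN-406764"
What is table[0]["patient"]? "P22346"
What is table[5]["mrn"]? "MRN-604532"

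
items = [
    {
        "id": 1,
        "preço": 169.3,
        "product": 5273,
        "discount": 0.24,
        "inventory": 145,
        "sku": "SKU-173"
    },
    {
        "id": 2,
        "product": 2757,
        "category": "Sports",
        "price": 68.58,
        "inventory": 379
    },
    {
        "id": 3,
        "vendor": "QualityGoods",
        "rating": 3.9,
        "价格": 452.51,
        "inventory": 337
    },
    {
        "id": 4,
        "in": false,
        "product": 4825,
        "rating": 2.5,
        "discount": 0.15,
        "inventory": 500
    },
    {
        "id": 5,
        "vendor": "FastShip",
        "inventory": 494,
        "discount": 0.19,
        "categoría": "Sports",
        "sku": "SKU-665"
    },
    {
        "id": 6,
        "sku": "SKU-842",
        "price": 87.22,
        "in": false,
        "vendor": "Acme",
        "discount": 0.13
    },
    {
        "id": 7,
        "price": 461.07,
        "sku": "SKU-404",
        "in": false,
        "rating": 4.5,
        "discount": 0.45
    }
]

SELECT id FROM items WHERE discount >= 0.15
[1, 4, 5, 7]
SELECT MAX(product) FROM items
5273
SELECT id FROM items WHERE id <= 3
[1, 2, 3]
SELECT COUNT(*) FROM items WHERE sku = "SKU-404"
1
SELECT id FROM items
[1, 2, 3, 4, 5, 6, 7]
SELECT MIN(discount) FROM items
0.13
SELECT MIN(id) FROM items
1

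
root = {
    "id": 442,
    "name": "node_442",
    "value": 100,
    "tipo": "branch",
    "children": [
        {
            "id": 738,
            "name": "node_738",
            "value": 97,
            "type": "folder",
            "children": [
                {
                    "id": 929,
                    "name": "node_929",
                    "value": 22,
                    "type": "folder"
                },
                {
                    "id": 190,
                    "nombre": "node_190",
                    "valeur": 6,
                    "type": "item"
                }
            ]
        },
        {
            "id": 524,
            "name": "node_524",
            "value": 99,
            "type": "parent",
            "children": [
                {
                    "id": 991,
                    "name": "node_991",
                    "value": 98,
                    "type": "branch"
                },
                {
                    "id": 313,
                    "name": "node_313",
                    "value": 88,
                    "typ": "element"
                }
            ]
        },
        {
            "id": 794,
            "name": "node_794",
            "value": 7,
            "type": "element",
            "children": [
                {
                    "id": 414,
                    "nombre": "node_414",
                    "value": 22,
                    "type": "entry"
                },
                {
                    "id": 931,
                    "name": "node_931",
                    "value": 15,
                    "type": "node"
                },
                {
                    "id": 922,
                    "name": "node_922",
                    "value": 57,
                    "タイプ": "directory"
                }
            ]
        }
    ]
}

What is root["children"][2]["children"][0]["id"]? 414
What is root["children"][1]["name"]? "node_524"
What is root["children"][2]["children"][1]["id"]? 931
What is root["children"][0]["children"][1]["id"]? 190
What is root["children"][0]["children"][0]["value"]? 22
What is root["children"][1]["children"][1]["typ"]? "element"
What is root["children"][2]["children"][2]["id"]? 922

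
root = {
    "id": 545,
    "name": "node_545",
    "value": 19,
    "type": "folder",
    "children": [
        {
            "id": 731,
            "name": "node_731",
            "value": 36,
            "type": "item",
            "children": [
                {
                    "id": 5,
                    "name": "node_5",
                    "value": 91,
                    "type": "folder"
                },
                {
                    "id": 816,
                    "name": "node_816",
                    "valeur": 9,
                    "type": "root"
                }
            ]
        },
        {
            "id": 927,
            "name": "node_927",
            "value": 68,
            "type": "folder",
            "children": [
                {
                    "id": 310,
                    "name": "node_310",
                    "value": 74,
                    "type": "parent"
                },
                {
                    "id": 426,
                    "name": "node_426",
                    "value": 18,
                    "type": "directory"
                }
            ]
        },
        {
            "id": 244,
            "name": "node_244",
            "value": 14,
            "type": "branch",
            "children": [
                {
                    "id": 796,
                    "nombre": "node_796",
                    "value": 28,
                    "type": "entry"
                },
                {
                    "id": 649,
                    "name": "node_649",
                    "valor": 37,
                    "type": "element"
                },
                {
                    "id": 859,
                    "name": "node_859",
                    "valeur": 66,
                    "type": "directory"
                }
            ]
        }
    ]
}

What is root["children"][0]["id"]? 731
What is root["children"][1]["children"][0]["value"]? 74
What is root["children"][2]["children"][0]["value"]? 28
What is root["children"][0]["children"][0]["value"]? 91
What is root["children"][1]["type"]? "folder"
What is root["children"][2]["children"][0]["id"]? 796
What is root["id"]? 545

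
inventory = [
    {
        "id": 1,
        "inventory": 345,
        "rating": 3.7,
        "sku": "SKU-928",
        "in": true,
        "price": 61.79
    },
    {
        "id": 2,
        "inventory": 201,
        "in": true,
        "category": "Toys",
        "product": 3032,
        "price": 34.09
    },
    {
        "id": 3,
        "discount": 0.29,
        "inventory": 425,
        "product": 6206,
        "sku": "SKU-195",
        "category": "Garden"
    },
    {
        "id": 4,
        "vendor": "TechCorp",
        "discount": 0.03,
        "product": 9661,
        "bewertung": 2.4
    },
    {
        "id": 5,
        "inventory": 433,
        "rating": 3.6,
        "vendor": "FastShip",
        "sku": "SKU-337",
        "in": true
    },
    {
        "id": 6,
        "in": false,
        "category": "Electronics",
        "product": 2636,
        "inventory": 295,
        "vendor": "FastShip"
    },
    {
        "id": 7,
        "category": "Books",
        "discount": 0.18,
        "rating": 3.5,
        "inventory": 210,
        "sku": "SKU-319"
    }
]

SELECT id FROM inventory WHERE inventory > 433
[]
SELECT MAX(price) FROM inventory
61.79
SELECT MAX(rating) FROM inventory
3.7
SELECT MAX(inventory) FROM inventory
433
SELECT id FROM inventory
[1, 2, 3, 4, 5, 6, 7]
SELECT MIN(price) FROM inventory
34.09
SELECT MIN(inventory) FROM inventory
201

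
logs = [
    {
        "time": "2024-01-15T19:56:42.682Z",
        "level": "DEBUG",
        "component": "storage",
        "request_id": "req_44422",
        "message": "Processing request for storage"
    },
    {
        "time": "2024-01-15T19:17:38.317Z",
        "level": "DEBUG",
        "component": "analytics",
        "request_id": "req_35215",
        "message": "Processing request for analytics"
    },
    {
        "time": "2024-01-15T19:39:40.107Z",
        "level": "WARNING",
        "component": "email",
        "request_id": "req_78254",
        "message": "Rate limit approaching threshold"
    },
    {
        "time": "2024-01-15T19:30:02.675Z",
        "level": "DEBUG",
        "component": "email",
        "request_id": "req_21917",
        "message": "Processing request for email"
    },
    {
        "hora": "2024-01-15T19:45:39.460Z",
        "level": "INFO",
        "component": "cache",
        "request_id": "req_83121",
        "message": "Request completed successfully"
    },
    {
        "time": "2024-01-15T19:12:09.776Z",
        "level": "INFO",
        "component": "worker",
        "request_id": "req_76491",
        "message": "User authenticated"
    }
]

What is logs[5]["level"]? "INFO"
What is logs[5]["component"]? "worker"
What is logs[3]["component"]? "email"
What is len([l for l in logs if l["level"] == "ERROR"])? 0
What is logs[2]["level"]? "WARNING"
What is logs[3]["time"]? "2024-01-15T19:30:02.675Z"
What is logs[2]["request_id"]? "req_78254"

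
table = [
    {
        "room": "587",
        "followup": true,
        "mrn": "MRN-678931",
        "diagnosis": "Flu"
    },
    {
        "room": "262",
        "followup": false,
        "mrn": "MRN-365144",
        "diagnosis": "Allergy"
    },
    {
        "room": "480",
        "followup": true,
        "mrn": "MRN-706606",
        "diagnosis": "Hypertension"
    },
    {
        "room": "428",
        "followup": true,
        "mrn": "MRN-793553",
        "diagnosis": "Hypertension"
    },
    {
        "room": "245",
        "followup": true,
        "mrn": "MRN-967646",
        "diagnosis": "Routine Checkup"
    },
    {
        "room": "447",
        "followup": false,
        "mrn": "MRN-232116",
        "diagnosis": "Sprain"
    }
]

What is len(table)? 6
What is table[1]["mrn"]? "MRN-365144"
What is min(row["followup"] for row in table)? False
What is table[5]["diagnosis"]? "Sprain"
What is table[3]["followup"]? True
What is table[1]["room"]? "262"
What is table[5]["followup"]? False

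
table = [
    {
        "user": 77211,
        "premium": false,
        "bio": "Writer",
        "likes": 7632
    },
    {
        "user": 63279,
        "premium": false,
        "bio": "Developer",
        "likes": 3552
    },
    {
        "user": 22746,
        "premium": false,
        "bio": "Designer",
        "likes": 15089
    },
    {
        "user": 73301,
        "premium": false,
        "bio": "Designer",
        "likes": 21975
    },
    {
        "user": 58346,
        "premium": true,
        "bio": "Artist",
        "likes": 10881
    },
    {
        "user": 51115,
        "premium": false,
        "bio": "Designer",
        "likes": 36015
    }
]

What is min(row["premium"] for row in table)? False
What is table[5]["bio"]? "Designer"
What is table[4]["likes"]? 10881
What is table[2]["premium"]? False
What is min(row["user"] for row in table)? 22746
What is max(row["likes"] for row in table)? 36015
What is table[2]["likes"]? 15089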